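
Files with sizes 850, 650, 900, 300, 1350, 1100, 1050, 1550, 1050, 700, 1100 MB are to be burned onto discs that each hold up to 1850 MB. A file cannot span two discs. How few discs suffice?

Total = 1550 + 1350 + 1100 + 1100 + 1050 + 1050 + 900 + 850 + 700 + 650 + 300 = 10600 MB.
Lower bound: ⌈10600/1850⌉ = 6 discs.
A packing using 7 discs:
  disc 1: 1550 + 300 = 1850
  disc 2: 1350 = 1350
  disc 3: 1100 + 700 = 1800
  disc 4: 1100 + 650 = 1750
  disc 5: 1050 = 1050
  disc 6: 1050 = 1050
  disc 7: 900 + 850 = 1750
No arrangement into 6 discs stays within capacity, so 7 is optimal.

7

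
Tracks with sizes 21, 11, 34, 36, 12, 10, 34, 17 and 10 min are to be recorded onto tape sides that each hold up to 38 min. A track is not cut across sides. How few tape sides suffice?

Total = 36 + 34 + 34 + 21 + 17 + 12 + 11 + 10 + 10 = 185 min.
Lower bound: ⌈185/38⌉ = 5 tape sides.
A packing using 6 tape sides:
  side 1: 36 = 36
  side 2: 34 = 34
  side 3: 34 = 34
  side 4: 21 + 17 = 38
  side 5: 12 + 11 + 10 = 33
  side 6: 10 = 10
No arrangement into 5 tape sides stays within capacity, so 6 is optimal.

6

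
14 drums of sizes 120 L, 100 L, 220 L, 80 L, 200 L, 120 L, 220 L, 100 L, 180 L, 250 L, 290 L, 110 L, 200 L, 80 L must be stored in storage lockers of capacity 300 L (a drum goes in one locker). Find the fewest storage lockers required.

Total = 290 + 250 + 220 + 220 + 200 + 200 + 180 + 120 + 120 + 110 + 100 + 100 + 80 + 80 = 2270 L.
Lower bound: ⌈2270/300⌉ = 8 storage lockers.
A packing using 8 storage lockers:
  locker 1: 290 = 290
  locker 2: 250 = 250
  locker 3: 220 + 80 = 300
  locker 4: 220 + 80 = 300
  locker 5: 200 + 100 = 300
  locker 6: 200 + 100 = 300
  locker 7: 180 + 120 = 300
  locker 8: 120 + 110 = 230
This matches the lower bound, so 8 is optimal.

8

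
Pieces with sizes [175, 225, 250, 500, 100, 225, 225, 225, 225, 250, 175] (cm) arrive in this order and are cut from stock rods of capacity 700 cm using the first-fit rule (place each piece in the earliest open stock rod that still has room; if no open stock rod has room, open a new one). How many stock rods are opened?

4

  175 → stock rod 1 (new)  [load 175/700]
  225 → stock rod 1  [load 400/700]
  250 → stock rod 1  [load 650/700]
  500 → stock rod 2 (new)  [load 500/700]
  100 → stock rod 2  [load 600/700]
  225 → stock rod 3 (new)  [load 225/700]
  225 → stock rod 3  [load 450/700]
  225 → stock rod 3  [load 675/700]
  225 → stock rod 4 (new)  [load 225/700]
  250 → stock rod 4  [load 475/700]
  175 → stock rod 4  [load 650/700]
4 stock rods opened.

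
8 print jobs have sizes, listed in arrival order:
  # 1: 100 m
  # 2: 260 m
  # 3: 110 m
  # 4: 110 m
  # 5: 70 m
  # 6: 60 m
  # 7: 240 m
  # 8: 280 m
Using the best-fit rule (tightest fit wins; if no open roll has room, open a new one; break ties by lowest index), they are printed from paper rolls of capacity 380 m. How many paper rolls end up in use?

4

  100 → roll 1 (new)  [load 100/380]
  260 → roll 1  [load 360/380]
  110 → roll 2 (new)  [load 110/380]
  110 → roll 2  [load 220/380]
  70 → roll 2  [load 290/380]
  60 → roll 2  [load 350/380]
  240 → roll 3 (new)  [load 240/380]
  280 → roll 4 (new)  [load 280/380]
4 paper rolls opened.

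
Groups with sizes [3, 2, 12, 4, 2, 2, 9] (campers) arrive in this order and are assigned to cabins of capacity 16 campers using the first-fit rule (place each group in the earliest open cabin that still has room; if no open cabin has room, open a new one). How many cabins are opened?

3

  3 → cabin 1 (new)  [load 3/16]
  2 → cabin 1  [load 5/16]
  12 → cabin 2 (new)  [load 12/16]
  4 → cabin 1  [load 9/16]
  2 → cabin 1  [load 11/16]
  2 → cabin 1  [load 13/16]
  9 → cabin 3 (new)  [load 9/16]
3 cabins opened.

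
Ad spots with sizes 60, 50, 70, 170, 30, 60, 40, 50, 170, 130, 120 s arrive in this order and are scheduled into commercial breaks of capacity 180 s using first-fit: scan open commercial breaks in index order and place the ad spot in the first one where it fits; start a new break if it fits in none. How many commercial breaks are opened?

6

  60 → break 1 (new)  [load 60/180]
  50 → break 1  [load 110/180]
  70 → break 1  [load 180/180]
  170 → break 2 (new)  [load 170/180]
  30 → break 3 (new)  [load 30/180]
  60 → break 3  [load 90/180]
  40 → break 3  [load 130/180]
  50 → break 3  [load 180/180]
  170 → break 4 (new)  [load 170/180]
  130 → break 5 (new)  [load 130/180]
  120 → break 6 (new)  [load 120/180]
6 commercial breaks opened.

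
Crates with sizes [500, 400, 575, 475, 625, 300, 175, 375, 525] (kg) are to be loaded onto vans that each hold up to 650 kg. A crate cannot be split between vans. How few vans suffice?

8

Total = 625 + 575 + 525 + 500 + 475 + 400 + 375 + 300 + 175 = 3950 kg.
Lower bound: ⌈3950/650⌉ = 7 vans.
A packing using 8 vans:
  van 1: 625 = 625
  van 2: 575 = 575
  van 3: 525 = 525
  van 4: 500 = 500
  van 5: 475 + 175 = 650
  van 6: 400 = 400
  van 7: 375 = 375
  van 8: 300 = 300
No arrangement into 7 vans stays within capacity, so 8 is optimal.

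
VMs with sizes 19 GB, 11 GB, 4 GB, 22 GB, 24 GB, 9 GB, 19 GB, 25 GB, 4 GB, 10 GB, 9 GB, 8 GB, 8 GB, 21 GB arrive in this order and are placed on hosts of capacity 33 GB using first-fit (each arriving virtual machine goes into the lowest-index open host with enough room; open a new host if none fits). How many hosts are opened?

7

  19 → host 1 (new)  [load 19/33]
  11 → host 1  [load 30/33]
  4 → host 2 (new)  [load 4/33]
  22 → host 2  [load 26/33]
  24 → host 3 (new)  [load 24/33]
  9 → host 3  [load 33/33]
  19 → host 4 (new)  [load 19/33]
  25 → host 5 (new)  [load 25/33]
  4 → host 2  [load 30/33]
  10 → host 4  [load 29/33]
  9 → host 6 (new)  [load 9/33]
  8 → host 5  [load 33/33]
  8 → host 6  [load 17/33]
  21 → host 7 (new)  [load 21/33]
7 hosts opened.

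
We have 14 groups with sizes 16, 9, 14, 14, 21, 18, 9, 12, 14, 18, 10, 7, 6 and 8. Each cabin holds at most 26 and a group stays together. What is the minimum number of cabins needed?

Total = 21 + 18 + 18 + 16 + 14 + 14 + 14 + 12 + 10 + 9 + 9 + 8 + 7 + 6 = 176.
Lower bound: ⌈176/26⌉ = 7 cabins.
A packing using 8 cabins:
  cabin 1: 21 = 21
  cabin 2: 18 + 8 = 26
  cabin 3: 18 + 7 = 25
  cabin 4: 16 + 10 = 26
  cabin 5: 14 + 12 = 26
  cabin 6: 14 + 9 = 23
  cabin 7: 14 + 9 = 23
  cabin 8: 6 = 6
No arrangement into 7 cabins stays within capacity, so 8 is optimal.

8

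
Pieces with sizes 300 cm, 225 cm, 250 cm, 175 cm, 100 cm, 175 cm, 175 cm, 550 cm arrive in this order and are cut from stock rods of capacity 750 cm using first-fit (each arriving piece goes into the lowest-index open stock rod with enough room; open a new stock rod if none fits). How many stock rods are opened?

3

  300 → stock rod 1 (new)  [load 300/750]
  225 → stock rod 1  [load 525/750]
  250 → stock rod 2 (new)  [load 250/750]
  175 → stock rod 1  [load 700/750]
  100 → stock rod 2  [load 350/750]
  175 → stock rod 2  [load 525/750]
  175 → stock rod 2  [load 700/750]
  550 → stock rod 3 (new)  [load 550/750]
3 stock rods opened.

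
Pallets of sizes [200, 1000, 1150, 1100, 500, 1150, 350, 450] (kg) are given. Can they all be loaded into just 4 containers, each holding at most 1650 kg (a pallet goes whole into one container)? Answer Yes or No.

Yes

A valid assignment using 4 containers:
  container 1: 1150 + 500 = 1650
  container 2: 1150 + 450 = 1600
  container 3: 1100 + 350 + 200 = 1650
  container 4: 1000 = 1000
Every load is within 1650 kg, so 4 containers suffice.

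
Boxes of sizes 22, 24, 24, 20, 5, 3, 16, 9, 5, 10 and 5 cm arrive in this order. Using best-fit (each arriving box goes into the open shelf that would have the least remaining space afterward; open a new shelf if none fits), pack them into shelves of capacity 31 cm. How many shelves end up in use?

5

  22 → shelf 1 (new)  [load 22/31]
  24 → shelf 2 (new)  [load 24/31]
  24 → shelf 3 (new)  [load 24/31]
  20 → shelf 4 (new)  [load 20/31]
  5 → shelf 2  [load 29/31]
  3 → shelf 3  [load 27/31]
  16 → shelf 5 (new)  [load 16/31]
  9 → shelf 1  [load 31/31]
  5 → shelf 4  [load 25/31]
  10 → shelf 5  [load 26/31]
  5 → shelf 5  [load 31/31]
5 shelves opened.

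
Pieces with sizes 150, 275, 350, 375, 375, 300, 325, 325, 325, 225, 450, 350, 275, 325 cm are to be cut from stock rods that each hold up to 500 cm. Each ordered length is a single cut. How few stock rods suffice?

Total = 450 + 375 + 375 + 350 + 350 + 325 + 325 + 325 + 325 + 300 + 275 + 275 + 225 + 150 = 4425 cm.
Lower bound: ⌈4425/500⌉ = 9 stock rods.
Also, 12 pieces each exceed 250 cm, and no two of those can share a stock rod, so at least 12 stock rods are needed.
A packing using 12 stock rods:
  stock rod 1: 450 = 450
  stock rod 2: 375 = 375
  stock rod 3: 375 = 375
  stock rod 4: 350 + 150 = 500
  stock rod 5: 350 = 350
  stock rod 6: 325 = 325
  stock rod 7: 325 = 325
  stock rod 8: 325 = 325
  stock rod 9: 325 = 325
  stock rod 10: 300 = 300
  stock rod 11: 275 + 225 = 500
  stock rod 12: 275 = 275
This matches the lower bound, so 12 is optimal.

12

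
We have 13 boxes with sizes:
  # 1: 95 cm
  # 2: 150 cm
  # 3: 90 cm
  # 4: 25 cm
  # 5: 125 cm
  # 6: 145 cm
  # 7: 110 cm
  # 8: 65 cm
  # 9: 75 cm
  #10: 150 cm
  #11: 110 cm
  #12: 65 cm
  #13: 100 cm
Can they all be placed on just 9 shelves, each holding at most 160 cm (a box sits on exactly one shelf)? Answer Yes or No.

No

Total = 1305 cm; ⌈1305/160⌉ = 9.
The bound of 9 does not rule out 9, but exhaustive search shows no assignment into 9 shelves of capacity 160 cm exists — the minimum is 10.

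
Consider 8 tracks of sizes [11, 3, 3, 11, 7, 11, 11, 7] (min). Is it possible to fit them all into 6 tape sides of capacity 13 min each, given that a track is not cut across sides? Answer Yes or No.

Yes

A valid assignment using 6 tape sides:
  side 1: 11 = 11
  side 2: 11 = 11
  side 3: 11 = 11
  side 4: 11 = 11
  side 5: 7 + 3 + 3 = 13
  side 6: 7 = 7
Every load is within 13 min, so 6 tape sides suffice.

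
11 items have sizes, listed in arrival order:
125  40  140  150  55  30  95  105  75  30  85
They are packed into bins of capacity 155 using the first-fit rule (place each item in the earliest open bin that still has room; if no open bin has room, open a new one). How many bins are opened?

8

  125 → bin 1 (new)  [load 125/155]
  40 → bin 2 (new)  [load 40/155]
  140 → bin 3 (new)  [load 140/155]
  150 → bin 4 (new)  [load 150/155]
  55 → bin 2  [load 95/155]
  30 → bin 1  [load 155/155]
  95 → bin 5 (new)  [load 95/155]
  105 → bin 6 (new)  [load 105/155]
  75 → bin 7 (new)  [load 75/155]
  30 → bin 2  [load 125/155]
  85 → bin 8 (new)  [load 85/155]
8 bins opened.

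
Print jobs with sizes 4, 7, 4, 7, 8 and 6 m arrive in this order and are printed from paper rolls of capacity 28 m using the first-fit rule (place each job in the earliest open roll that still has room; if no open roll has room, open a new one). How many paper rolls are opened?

2

  4 → roll 1 (new)  [load 4/28]
  7 → roll 1  [load 11/28]
  4 → roll 1  [load 15/28]
  7 → roll 1  [load 22/28]
  8 → roll 2 (new)  [load 8/28]
  6 → roll 1  [load 28/28]
2 paper rolls opened.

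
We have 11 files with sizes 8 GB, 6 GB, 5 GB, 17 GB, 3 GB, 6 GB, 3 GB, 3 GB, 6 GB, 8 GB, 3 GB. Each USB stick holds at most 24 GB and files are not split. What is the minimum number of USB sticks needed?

Total = 17 + 8 + 8 + 6 + 6 + 6 + 5 + 3 + 3 + 3 + 3 = 68 GB.
Lower bound: ⌈68/24⌉ = 3 USB sticks.
A packing using 3 USB sticks:
  USB stick 1: 17 + 6 = 23
  USB stick 2: 8 + 8 + 6 = 22
  USB stick 3: 6 + 5 + 3 + 3 + 3 + 3 = 23
This matches the lower bound, so 3 is optimal.

3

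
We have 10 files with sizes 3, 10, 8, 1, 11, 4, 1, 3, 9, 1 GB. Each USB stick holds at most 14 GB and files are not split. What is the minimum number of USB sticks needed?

4

Total = 11 + 10 + 9 + 8 + 4 + 3 + 3 + 1 + 1 + 1 = 51 GB.
Lower bound: ⌈51/14⌉ = 4 USB sticks.
A packing using 4 USB sticks:
  USB stick 1: 11 + 3 = 14
  USB stick 2: 10 + 4 = 14
  USB stick 3: 9 + 3 + 1 + 1 = 14
  USB stick 4: 8 + 1 = 9
This matches the lower bound, so 4 is optimal.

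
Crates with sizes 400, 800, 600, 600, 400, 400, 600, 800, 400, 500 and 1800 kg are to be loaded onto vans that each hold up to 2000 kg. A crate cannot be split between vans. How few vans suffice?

Total = 1800 + 800 + 800 + 600 + 600 + 600 + 500 + 400 + 400 + 400 + 400 = 7300 kg.
Lower bound: ⌈7300/2000⌉ = 4 vans.
A packing using 4 vans:
  van 1: 1800 = 1800
  van 2: 800 + 800 + 400 = 2000
  van 3: 600 + 600 + 600 = 1800
  van 4: 500 + 400 + 400 + 400 = 1700
This matches the lower bound, so 4 is optimal.

4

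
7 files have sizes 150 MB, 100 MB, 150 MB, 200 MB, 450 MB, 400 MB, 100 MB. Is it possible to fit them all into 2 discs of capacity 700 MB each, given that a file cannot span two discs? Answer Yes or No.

Total = 1550 MB; ⌈1550/700⌉ = 3.
At least 3 discs are required, but only 2 are allowed.

No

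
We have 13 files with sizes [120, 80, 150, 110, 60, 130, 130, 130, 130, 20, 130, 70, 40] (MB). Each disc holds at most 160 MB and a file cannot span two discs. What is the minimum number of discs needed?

Total = 150 + 130 + 130 + 130 + 130 + 130 + 120 + 110 + 80 + 70 + 60 + 40 + 20 = 1300 MB.
Lower bound: ⌈1300/160⌉ = 9 discs.
A packing using 10 discs:
  disc 1: 150 = 150
  disc 2: 130 + 20 = 150
  disc 3: 130 = 130
  disc 4: 130 = 130
  disc 5: 130 = 130
  disc 6: 130 = 130
  disc 7: 120 + 40 = 160
  disc 8: 110 = 110
  disc 9: 80 + 70 = 150
  disc 10: 60 = 60
No arrangement into 9 discs stays within capacity, so 10 is optimal.

10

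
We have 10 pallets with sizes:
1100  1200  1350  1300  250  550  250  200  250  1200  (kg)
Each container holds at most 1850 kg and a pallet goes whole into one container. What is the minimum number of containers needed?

5

Total = 1350 + 1300 + 1200 + 1200 + 1100 + 550 + 250 + 250 + 250 + 200 = 7650 kg.
Lower bound: ⌈7650/1850⌉ = 5 containers.
A packing using 5 containers:
  container 1: 1350 + 250 + 250 = 1850
  container 2: 1300 + 550 = 1850
  container 3: 1200 + 250 + 200 = 1650
  container 4: 1200 = 1200
  container 5: 1100 = 1100
This matches the lower bound, so 5 is optimal.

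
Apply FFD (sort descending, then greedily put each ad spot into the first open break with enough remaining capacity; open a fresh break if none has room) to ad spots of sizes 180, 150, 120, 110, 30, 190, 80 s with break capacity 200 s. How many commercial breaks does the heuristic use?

Sorted descending: 190, 180, 150, 120, 110, 80, 30.
  190 → break 1 (new)  [load 190/200]
  180 → break 2 (new)  [load 180/200]
  150 → break 3 (new)  [load 150/200]
  120 → break 4 (new)  [load 120/200]
  110 → break 5 (new)  [load 110/200]
  80 → break 4  [load 200/200]
  30 → break 3  [load 180/200]
5 commercial breaks opened.

5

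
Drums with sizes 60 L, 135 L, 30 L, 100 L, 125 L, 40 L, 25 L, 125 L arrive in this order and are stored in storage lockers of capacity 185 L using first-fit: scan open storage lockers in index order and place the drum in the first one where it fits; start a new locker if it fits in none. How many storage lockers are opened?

  60 → locker 1 (new)  [load 60/185]
  135 → locker 2 (new)  [load 135/185]
  30 → locker 1  [load 90/185]
  100 → locker 3 (new)  [load 100/185]
  125 → locker 4 (new)  [load 125/185]
  40 → locker 1  [load 130/185]
  25 → locker 1  [load 155/185]
  125 → locker 5 (new)  [load 125/185]
5 storage lockers opened.

5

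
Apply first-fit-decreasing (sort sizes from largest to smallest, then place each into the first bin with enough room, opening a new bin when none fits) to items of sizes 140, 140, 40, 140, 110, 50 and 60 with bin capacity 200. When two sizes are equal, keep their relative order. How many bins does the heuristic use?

Sorted descending: 140, 140, 140, 110, 60, 50, 40.
  140 → bin 1 (new)  [load 140/200]
  140 → bin 2 (new)  [load 140/200]
  140 → bin 3 (new)  [load 140/200]
  110 → bin 4 (new)  [load 110/200]
  60 → bin 1  [load 200/200]
  50 → bin 2  [load 190/200]
  40 → bin 3  [load 180/200]
4 bins opened.

4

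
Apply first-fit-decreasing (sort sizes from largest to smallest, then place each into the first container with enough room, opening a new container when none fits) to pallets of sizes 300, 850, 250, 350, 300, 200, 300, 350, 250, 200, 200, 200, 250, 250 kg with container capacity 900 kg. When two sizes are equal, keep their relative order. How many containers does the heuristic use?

Sorted descending: 850, 350, 350, 300, 300, 300, 250, 250, 250, 250, 200, 200, 200, 200.
  850 → container 1 (new)  [load 850/900]
  350 → container 2 (new)  [load 350/900]
  350 → container 2  [load 700/900]
  300 → container 3 (new)  [load 300/900]
  300 → container 3  [load 600/900]
  300 → container 3  [load 900/900]
  250 → container 4 (new)  [load 250/900]
  250 → container 4  [load 500/900]
  250 → container 4  [load 750/900]
  250 → container 5 (new)  [load 250/900]
  200 → container 2  [load 900/900]
  200 → container 5  [load 450/900]
  200 → container 5  [load 650/900]
  200 → container 5  [load 850/900]
5 containers opened.

5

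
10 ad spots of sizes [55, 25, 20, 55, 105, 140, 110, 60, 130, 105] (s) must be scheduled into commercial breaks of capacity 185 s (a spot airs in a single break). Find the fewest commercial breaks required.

Total = 140 + 130 + 110 + 105 + 105 + 60 + 55 + 55 + 25 + 20 = 805 s.
Lower bound: ⌈805/185⌉ = 5 commercial breaks.
A packing using 5 commercial breaks:
  break 1: 140 + 25 + 20 = 185
  break 2: 130 + 55 = 185
  break 3: 110 + 60 = 170
  break 4: 105 + 55 = 160
  break 5: 105 = 105
This matches the lower bound, so 5 is optimal.

5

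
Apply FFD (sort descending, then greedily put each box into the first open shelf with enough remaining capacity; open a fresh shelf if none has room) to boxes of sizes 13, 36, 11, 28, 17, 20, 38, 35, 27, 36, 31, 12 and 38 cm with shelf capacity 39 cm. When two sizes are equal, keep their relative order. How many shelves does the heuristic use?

10

Sorted descending: 38, 38, 36, 36, 35, 31, 28, 27, 20, 17, 13, 12, 11.
  38 → shelf 1 (new)  [load 38/39]
  38 → shelf 2 (new)  [load 38/39]
  36 → shelf 3 (new)  [load 36/39]
  36 → shelf 4 (new)  [load 36/39]
  35 → shelf 5 (new)  [load 35/39]
  31 → shelf 6 (new)  [load 31/39]
  28 → shelf 7 (new)  [load 28/39]
  27 → shelf 8 (new)  [load 27/39]
  20 → shelf 9 (new)  [load 20/39]
  17 → shelf 9  [load 37/39]
  13 → shelf 10 (new)  [load 13/39]
  12 → shelf 8  [load 39/39]
  11 → shelf 7  [load 39/39]
10 shelves opened.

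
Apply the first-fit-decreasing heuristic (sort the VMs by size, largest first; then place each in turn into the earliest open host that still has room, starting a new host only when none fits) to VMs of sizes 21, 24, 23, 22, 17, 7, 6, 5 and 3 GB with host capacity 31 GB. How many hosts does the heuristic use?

5

Sorted descending: 24, 23, 22, 21, 17, 7, 6, 5, 3.
  24 → host 1 (new)  [load 24/31]
  23 → host 2 (new)  [load 23/31]
  22 → host 3 (new)  [load 22/31]
  21 → host 4 (new)  [load 21/31]
  17 → host 5 (new)  [load 17/31]
  7 → host 1  [load 31/31]
  6 → host 2  [load 29/31]
  5 → host 3  [load 27/31]
  3 → host 3  [load 30/31]
5 hosts opened.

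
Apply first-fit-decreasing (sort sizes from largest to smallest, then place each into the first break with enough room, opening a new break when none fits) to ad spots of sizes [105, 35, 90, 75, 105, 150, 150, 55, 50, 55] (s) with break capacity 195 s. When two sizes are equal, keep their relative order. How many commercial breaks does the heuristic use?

Sorted descending: 150, 150, 105, 105, 90, 75, 55, 55, 50, 35.
  150 → break 1 (new)  [load 150/195]
  150 → break 2 (new)  [load 150/195]
  105 → break 3 (new)  [load 105/195]
  105 → break 4 (new)  [load 105/195]
  90 → break 3  [load 195/195]
  75 → break 4  [load 180/195]
  55 → break 5 (new)  [load 55/195]
  55 → break 5  [load 110/195]
  50 → break 5  [load 160/195]
  35 → break 1  [load 185/195]
5 commercial breaks opened.

5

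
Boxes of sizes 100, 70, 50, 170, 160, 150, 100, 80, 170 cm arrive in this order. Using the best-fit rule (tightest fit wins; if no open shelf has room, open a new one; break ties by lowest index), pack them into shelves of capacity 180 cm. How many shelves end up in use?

7

  100 → shelf 1 (new)  [load 100/180]
  70 → shelf 1  [load 170/180]
  50 → shelf 2 (new)  [load 50/180]
  170 → shelf 3 (new)  [load 170/180]
  160 → shelf 4 (new)  [load 160/180]
  150 → shelf 5 (new)  [load 150/180]
  100 → shelf 2  [load 150/180]
  80 → shelf 6 (new)  [load 80/180]
  170 → shelf 7 (new)  [load 170/180]
7 shelves opened.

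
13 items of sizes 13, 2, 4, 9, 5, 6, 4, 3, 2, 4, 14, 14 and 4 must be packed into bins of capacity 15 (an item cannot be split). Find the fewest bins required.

6

Total = 14 + 14 + 13 + 9 + 6 + 5 + 4 + 4 + 4 + 4 + 3 + 2 + 2 = 84.
Lower bound: ⌈84/15⌉ = 6 bins.
A packing using 6 bins:
  bin 1: 14 = 14
  bin 2: 14 = 14
  bin 3: 13 + 2 = 15
  bin 4: 9 + 6 = 15
  bin 5: 5 + 4 + 4 + 2 = 15
  bin 6: 4 + 4 + 3 = 11
This matches the lower bound, so 6 is optimal.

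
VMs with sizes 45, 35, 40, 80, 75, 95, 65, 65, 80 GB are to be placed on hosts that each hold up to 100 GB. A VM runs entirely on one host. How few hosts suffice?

Total = 95 + 80 + 80 + 75 + 65 + 65 + 45 + 40 + 35 = 580 GB.
Lower bound: ⌈580/100⌉ = 6 hosts.
A packing using 7 hosts:
  host 1: 95 = 95
  host 2: 80 = 80
  host 3: 80 = 80
  host 4: 75 = 75
  host 5: 65 + 35 = 100
  host 6: 65 = 65
  host 7: 45 + 40 = 85
No arrangement into 6 hosts stays within capacity, so 7 is optimal.

7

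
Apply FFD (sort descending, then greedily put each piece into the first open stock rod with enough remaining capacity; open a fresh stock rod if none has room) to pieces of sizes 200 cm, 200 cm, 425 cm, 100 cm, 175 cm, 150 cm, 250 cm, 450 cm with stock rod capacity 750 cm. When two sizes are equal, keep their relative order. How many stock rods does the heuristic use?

3

Sorted descending: 450, 425, 250, 200, 200, 175, 150, 100.
  450 → stock rod 1 (new)  [load 450/750]
  425 → stock rod 2 (new)  [load 425/750]
  250 → stock rod 1  [load 700/750]
  200 → stock rod 2  [load 625/750]
  200 → stock rod 3 (new)  [load 200/750]
  175 → stock rod 3  [load 375/750]
  150 → stock rod 3  [load 525/750]
  100 → stock rod 2  [load 725/750]
3 stock rods opened.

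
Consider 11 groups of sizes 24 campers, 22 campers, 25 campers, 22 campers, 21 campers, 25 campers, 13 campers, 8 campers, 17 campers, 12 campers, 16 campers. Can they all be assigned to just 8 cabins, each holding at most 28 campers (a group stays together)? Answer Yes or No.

No

Total = 205 campers; ⌈205/28⌉ = 8.
The bound of 8 does not rule out 8, but exhaustive search shows no assignment into 8 cabins of capacity 28 campers exists — the minimum is 9.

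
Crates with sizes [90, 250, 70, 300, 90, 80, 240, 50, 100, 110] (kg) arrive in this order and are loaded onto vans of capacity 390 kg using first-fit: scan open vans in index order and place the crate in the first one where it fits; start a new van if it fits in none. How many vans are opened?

  90 → van 1 (new)  [load 90/390]
  250 → van 1  [load 340/390]
  70 → van 2 (new)  [load 70/390]
  300 → van 2  [load 370/390]
  90 → van 3 (new)  [load 90/390]
  80 → van 3  [load 170/390]
  240 → van 4 (new)  [load 240/390]
  50 → van 1  [load 390/390]
  100 → van 3  [load 270/390]
  110 → van 3  [load 380/390]
4 vans opened.

4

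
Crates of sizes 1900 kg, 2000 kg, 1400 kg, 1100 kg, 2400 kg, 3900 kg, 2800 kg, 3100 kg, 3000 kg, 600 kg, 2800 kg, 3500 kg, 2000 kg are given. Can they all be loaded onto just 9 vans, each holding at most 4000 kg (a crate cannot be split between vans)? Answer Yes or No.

A valid assignment using 9 vans:
  van 1: 3900 = 3900
  van 2: 3500 = 3500
  van 3: 3100 + 600 = 3700
  van 4: 3000 = 3000
  van 5: 2800 + 1100 = 3900
  van 6: 2800 = 2800
  van 7: 2400 + 1400 = 3800
  van 8: 2000 + 2000 = 4000
  van 9: 1900 = 1900
Every load is within 4000 kg, so 9 vans suffice.

Yes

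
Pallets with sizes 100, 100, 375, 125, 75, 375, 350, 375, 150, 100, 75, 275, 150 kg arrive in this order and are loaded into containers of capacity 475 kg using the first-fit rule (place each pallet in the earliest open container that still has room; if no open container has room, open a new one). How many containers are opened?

7

  100 → container 1 (new)  [load 100/475]
  100 → container 1  [load 200/475]
  375 → container 2 (new)  [load 375/475]
  125 → container 1  [load 325/475]
  75 → container 1  [load 400/475]
  375 → container 3 (new)  [load 375/475]
  350 → container 4 (new)  [load 350/475]
  375 → container 5 (new)  [load 375/475]
  150 → container 6 (new)  [load 150/475]
  100 → container 2  [load 475/475]
  75 → container 1  [load 475/475]
  275 → container 6  [load 425/475]
  150 → container 7 (new)  [load 150/475]
7 containers opened.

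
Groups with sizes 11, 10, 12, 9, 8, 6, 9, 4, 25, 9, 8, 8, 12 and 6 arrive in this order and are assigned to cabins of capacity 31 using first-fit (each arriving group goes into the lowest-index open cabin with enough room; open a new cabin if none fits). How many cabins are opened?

5

  11 → cabin 1 (new)  [load 11/31]
  10 → cabin 1  [load 21/31]
  12 → cabin 2 (new)  [load 12/31]
  9 → cabin 1  [load 30/31]
  8 → cabin 2  [load 20/31]
  6 → cabin 2  [load 26/31]
  9 → cabin 3 (new)  [load 9/31]
  4 → cabin 2  [load 30/31]
  25 → cabin 4 (new)  [load 25/31]
  9 → cabin 3  [load 18/31]
  8 → cabin 3  [load 26/31]
  8 → cabin 5 (new)  [load 8/31]
  12 → cabin 5  [load 20/31]
  6 → cabin 4  [load 31/31]
5 cabins opened.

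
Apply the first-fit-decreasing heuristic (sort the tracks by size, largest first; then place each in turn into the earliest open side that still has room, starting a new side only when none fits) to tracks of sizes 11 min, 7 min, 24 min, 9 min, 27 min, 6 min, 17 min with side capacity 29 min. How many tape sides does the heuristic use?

Sorted descending: 27, 24, 17, 11, 9, 7, 6.
  27 → side 1 (new)  [load 27/29]
  24 → side 2 (new)  [load 24/29]
  17 → side 3 (new)  [load 17/29]
  11 → side 3  [load 28/29]
  9 → side 4 (new)  [load 9/29]
  7 → side 4  [load 16/29]
  6 → side 4  [load 22/29]
4 tape sides opened.

4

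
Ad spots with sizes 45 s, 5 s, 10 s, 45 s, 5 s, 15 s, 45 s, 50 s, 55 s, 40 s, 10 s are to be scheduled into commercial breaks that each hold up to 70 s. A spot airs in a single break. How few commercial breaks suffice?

Total = 55 + 50 + 45 + 45 + 45 + 40 + 15 + 10 + 10 + 5 + 5 = 325 s.
Lower bound: ⌈325/70⌉ = 5 commercial breaks.
Also, 6 ad spots each exceed 35 s, and no two of those can share a break, so at least 6 commercial breaks are needed.
A packing using 6 commercial breaks:
  break 1: 55 + 15 = 70
  break 2: 50 + 10 + 10 = 70
  break 3: 45 + 5 + 5 = 55
  break 4: 45 = 45
  break 5: 45 = 45
  break 6: 40 = 40
This matches the lower bound, so 6 is optimal.

6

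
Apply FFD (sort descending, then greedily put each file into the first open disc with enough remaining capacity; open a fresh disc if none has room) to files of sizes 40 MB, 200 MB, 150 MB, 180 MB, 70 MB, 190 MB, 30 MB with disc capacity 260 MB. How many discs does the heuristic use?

4

Sorted descending: 200, 190, 180, 150, 70, 40, 30.
  200 → disc 1 (new)  [load 200/260]
  190 → disc 2 (new)  [load 190/260]
  180 → disc 3 (new)  [load 180/260]
  150 → disc 4 (new)  [load 150/260]
  70 → disc 2  [load 260/260]
  40 → disc 1  [load 240/260]
  30 → disc 3  [load 210/260]
4 discs opened.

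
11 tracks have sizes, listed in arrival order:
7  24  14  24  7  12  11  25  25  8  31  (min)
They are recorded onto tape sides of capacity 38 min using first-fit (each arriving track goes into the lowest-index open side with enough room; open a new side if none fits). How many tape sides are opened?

  7 → side 1 (new)  [load 7/38]
  24 → side 1  [load 31/38]
  14 → side 2 (new)  [load 14/38]
  24 → side 2  [load 38/38]
  7 → side 1  [load 38/38]
  12 → side 3 (new)  [load 12/38]
  11 → side 3  [load 23/38]
  25 → side 4 (new)  [load 25/38]
  25 → side 5 (new)  [load 25/38]
  8 → side 3  [load 31/38]
  31 → side 6 (new)  [load 31/38]
6 tape sides opened.

6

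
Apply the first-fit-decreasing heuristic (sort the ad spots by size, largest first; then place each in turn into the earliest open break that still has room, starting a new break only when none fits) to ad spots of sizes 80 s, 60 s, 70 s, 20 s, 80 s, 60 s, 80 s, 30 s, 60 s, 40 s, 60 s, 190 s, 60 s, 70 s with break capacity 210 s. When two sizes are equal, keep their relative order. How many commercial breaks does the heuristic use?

5

Sorted descending: 190, 80, 80, 80, 70, 70, 60, 60, 60, 60, 60, 40, 30, 20.
  190 → break 1 (new)  [load 190/210]
  80 → break 2 (new)  [load 80/210]
  80 → break 2  [load 160/210]
  80 → break 3 (new)  [load 80/210]
  70 → break 3  [load 150/210]
  70 → break 4 (new)  [load 70/210]
  60 → break 3  [load 210/210]
  60 → break 4  [load 130/210]
  60 → break 4  [load 190/210]
  60 → break 5 (new)  [load 60/210]
  60 → break 5  [load 120/210]
  40 → break 2  [load 200/210]
  30 → break 5  [load 150/210]
  20 → break 1  [load 210/210]
5 commercial breaks opened.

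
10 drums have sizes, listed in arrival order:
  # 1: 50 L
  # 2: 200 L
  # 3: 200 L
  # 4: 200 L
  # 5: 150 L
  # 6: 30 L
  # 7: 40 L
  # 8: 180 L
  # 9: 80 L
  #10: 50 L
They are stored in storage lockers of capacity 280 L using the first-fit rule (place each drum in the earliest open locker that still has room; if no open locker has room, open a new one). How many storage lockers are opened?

5

  50 → locker 1 (new)  [load 50/280]
  200 → locker 1  [load 250/280]
  200 → locker 2 (new)  [load 200/280]
  200 → locker 3 (new)  [load 200/280]
  150 → locker 4 (new)  [load 150/280]
  30 → locker 1  [load 280/280]
  40 → locker 2  [load 240/280]
  180 → locker 5 (new)  [load 180/280]
  80 → locker 3  [load 280/280]
  50 → locker 4  [load 200/280]
5 storage lockers opened.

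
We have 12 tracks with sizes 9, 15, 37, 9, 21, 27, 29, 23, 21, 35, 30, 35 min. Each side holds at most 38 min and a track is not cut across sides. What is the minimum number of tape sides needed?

Total = 37 + 35 + 35 + 30 + 29 + 27 + 23 + 21 + 21 + 15 + 9 + 9 = 291 min.
Lower bound: ⌈291/38⌉ = 8 tape sides.
Also, 9 tracks each exceed 19 min, and no two of those can share a side, so at least 9 tape sides are needed.
A packing using 9 tape sides:
  side 1: 37 = 37
  side 2: 35 = 35
  side 3: 35 = 35
  side 4: 30 = 30
  side 5: 29 + 9 = 38
  side 6: 27 + 9 = 36
  side 7: 23 + 15 = 38
  side 8: 21 = 21
  side 9: 21 = 21
This matches the lower bound, so 9 is optimal.

9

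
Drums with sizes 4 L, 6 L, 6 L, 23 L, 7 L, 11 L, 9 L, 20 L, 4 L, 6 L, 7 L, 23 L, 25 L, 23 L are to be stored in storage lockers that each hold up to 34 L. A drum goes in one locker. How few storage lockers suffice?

6

Total = 25 + 23 + 23 + 23 + 20 + 11 + 9 + 7 + 7 + 6 + 6 + 6 + 4 + 4 = 174 L.
Lower bound: ⌈174/34⌉ = 6 storage lockers.
A packing using 6 storage lockers:
  locker 1: 25 + 9 = 34
  locker 2: 23 + 11 = 34
  locker 3: 23 + 7 + 4 = 34
  locker 4: 23 + 7 + 4 = 34
  locker 5: 20 + 6 + 6 = 32
  locker 6: 6 = 6
This matches the lower bound, so 6 is optimal.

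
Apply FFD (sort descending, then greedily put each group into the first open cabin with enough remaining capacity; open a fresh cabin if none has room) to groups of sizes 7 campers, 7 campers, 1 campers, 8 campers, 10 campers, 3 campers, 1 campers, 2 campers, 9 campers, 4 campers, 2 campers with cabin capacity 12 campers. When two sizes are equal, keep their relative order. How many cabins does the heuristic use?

Sorted descending: 10, 9, 8, 7, 7, 4, 3, 2, 2, 1, 1.
  10 → cabin 1 (new)  [load 10/12]
  9 → cabin 2 (new)  [load 9/12]
  8 → cabin 3 (new)  [load 8/12]
  7 → cabin 4 (new)  [load 7/12]
  7 → cabin 5 (new)  [load 7/12]
  4 → cabin 3  [load 12/12]
  3 → cabin 2  [load 12/12]
  2 → cabin 1  [load 12/12]
  2 → cabin 4  [load 9/12]
  1 → cabin 4  [load 10/12]
  1 → cabin 4  [load 11/12]
5 cabins opened.

5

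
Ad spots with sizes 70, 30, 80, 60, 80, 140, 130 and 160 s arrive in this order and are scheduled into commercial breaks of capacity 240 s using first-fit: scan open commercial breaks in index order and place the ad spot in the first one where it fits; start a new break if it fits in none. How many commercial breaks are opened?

4

  70 → break 1 (new)  [load 70/240]
  30 → break 1  [load 100/240]
  80 → break 1  [load 180/240]
  60 → break 1  [load 240/240]
  80 → break 2 (new)  [load 80/240]
  140 → break 2  [load 220/240]
  130 → break 3 (new)  [load 130/240]
  160 → break 4 (new)  [load 160/240]
4 commercial breaks opened.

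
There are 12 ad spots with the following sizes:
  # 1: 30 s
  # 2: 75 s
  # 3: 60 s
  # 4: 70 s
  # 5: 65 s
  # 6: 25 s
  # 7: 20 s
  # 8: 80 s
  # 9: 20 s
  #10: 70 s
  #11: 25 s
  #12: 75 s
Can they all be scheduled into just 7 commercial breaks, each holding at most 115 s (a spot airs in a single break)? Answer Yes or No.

A valid assignment using 7 commercial breaks:
  break 1: 80 + 30 = 110
  break 2: 75 + 25 = 100
  break 3: 75 + 25 = 100
  break 4: 70 + 20 + 20 = 110
  break 5: 70 = 70
  break 6: 65 = 65
  break 7: 60 = 60
Every load is within 115 s, so 7 commercial breaks suffice.

Yes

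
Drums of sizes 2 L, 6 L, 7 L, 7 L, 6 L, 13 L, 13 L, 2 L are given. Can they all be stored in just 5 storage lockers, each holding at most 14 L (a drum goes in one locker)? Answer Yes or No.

Yes

A valid assignment using 5 storage lockers:
  locker 1: 13 = 13
  locker 2: 13 = 13
  locker 3: 7 + 7 = 14
  locker 4: 6 + 6 + 2 = 14
  locker 5: 2 = 2
Every load is within 14 L, so 5 storage lockers suffice.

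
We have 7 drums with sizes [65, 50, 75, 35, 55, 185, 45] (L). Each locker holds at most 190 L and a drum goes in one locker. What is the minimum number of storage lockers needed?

3

Total = 185 + 75 + 65 + 55 + 50 + 45 + 35 = 510 L.
Lower bound: ⌈510/190⌉ = 3 storage lockers.
A packing using 3 storage lockers:
  locker 1: 185 = 185
  locker 2: 75 + 65 + 50 = 190
  locker 3: 55 + 45 + 35 = 135
This matches the lower bound, so 3 is optimal.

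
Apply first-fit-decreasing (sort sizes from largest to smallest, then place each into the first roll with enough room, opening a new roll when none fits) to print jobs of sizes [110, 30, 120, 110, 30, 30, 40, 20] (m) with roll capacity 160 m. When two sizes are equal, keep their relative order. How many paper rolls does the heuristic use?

4

Sorted descending: 120, 110, 110, 40, 30, 30, 30, 20.
  120 → roll 1 (new)  [load 120/160]
  110 → roll 2 (new)  [load 110/160]
  110 → roll 3 (new)  [load 110/160]
  40 → roll 1  [load 160/160]
  30 → roll 2  [load 140/160]
  30 → roll 3  [load 140/160]
  30 → roll 4 (new)  [load 30/160]
  20 → roll 2  [load 160/160]
4 paper rolls opened.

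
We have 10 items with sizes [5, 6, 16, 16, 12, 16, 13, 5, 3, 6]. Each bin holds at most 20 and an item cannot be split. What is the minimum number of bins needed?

6

Total = 16 + 16 + 16 + 13 + 12 + 6 + 6 + 5 + 5 + 3 = 98.
Lower bound: ⌈98/20⌉ = 5 bins.
A packing using 6 bins:
  bin 1: 16 + 3 = 19
  bin 2: 16 = 16
  bin 3: 16 = 16
  bin 4: 13 + 6 = 19
  bin 5: 12 + 6 = 18
  bin 6: 5 + 5 = 10
No arrangement into 5 bins stays within capacity, so 6 is optimal.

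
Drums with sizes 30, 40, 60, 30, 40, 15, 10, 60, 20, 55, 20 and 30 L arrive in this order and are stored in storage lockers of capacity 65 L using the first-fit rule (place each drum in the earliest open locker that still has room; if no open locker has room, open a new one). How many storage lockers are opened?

  30 → locker 1 (new)  [load 30/65]
  40 → locker 2 (new)  [load 40/65]
  60 → locker 3 (new)  [load 60/65]
  30 → locker 1  [load 60/65]
  40 → locker 4 (new)  [load 40/65]
  15 → locker 2  [load 55/65]
  10 → locker 2  [load 65/65]
  60 → locker 5 (new)  [load 60/65]
  20 → locker 4  [load 60/65]
  55 → locker 6 (new)  [load 55/65]
  20 → locker 7 (new)  [load 20/65]
  30 → locker 7  [load 50/65]
7 storage lockers opened.

7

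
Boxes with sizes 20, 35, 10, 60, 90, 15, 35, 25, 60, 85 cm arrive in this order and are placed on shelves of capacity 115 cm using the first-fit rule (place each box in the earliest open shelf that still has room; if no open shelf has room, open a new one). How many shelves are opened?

  20 → shelf 1 (new)  [load 20/115]
  35 → shelf 1  [load 55/115]
  10 → shelf 1  [load 65/115]
  60 → shelf 2 (new)  [load 60/115]
  90 → shelf 3 (new)  [load 90/115]
  15 → shelf 1  [load 80/115]
  35 → shelf 1  [load 115/115]
  25 → shelf 2  [load 85/115]
  60 → shelf 4 (new)  [load 60/115]
  85 → shelf 5 (new)  [load 85/115]
5 shelves opened.

5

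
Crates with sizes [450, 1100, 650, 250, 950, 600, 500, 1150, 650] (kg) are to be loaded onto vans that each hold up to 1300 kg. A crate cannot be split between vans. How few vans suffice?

6

Total = 1150 + 1100 + 950 + 650 + 650 + 600 + 500 + 450 + 250 = 6300 kg.
Lower bound: ⌈6300/1300⌉ = 5 vans.
A packing using 6 vans:
  van 1: 1150 = 1150
  van 2: 1100 = 1100
  van 3: 950 + 250 = 1200
  van 4: 650 + 650 = 1300
  van 5: 600 + 500 = 1100
  van 6: 450 = 450
No arrangement into 5 vans stays within capacity, so 6 is optimal.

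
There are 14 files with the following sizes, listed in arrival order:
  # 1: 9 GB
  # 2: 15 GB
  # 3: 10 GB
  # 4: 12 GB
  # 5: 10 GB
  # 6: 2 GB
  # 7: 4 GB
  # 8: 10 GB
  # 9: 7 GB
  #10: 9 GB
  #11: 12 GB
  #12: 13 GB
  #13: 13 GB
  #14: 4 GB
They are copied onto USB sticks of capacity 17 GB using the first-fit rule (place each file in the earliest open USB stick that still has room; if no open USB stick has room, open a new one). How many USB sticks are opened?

  9 → USB stick 1 (new)  [load 9/17]
  15 → USB stick 2 (new)  [load 15/17]
  10 → USB stick 3 (new)  [load 10/17]
  12 → USB stick 4 (new)  [load 12/17]
  10 → USB stick 5 (new)  [load 10/17]
  2 → USB stick 1  [load 11/17]
  4 → USB stick 1  [load 15/17]
  10 → USB stick 6 (new)  [load 10/17]
  7 → USB stick 3  [load 17/17]
  9 → USB stick 7 (new)  [load 9/17]
  12 → USB stick 8 (new)  [load 12/17]
  13 → USB stick 9 (new)  [load 13/17]
  13 → USB stick 10 (new)  [load 13/17]
  4 → USB stick 4  [load 16/17]
10 USB sticks opened.

10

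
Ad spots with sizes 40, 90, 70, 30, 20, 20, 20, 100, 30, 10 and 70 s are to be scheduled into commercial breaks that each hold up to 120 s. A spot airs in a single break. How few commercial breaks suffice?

5

Total = 100 + 90 + 70 + 70 + 40 + 30 + 30 + 20 + 20 + 20 + 10 = 500 s.
Lower bound: ⌈500/120⌉ = 5 commercial breaks.
A packing using 5 commercial breaks:
  break 1: 100 + 20 = 120
  break 2: 90 + 30 = 120
  break 3: 70 + 40 + 10 = 120
  break 4: 70 + 30 + 20 = 120
  break 5: 20 = 20
This matches the lower bound, so 5 is optimal.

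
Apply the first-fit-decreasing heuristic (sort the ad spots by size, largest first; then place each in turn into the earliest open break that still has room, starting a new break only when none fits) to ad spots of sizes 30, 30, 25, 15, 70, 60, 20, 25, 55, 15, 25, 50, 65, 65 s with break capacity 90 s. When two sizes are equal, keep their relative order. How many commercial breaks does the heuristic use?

Sorted descending: 70, 65, 65, 60, 55, 50, 30, 30, 25, 25, 25, 20, 15, 15.
  70 → break 1 (new)  [load 70/90]
  65 → break 2 (new)  [load 65/90]
  65 → break 3 (new)  [load 65/90]
  60 → break 4 (new)  [load 60/90]
  55 → break 5 (new)  [load 55/90]
  50 → break 6 (new)  [load 50/90]
  30 → break 4  [load 90/90]
  30 → break 5  [load 85/90]
  25 → break 2  [load 90/90]
  25 → break 3  [load 90/90]
  25 → break 6  [load 75/90]
  20 → break 1  [load 90/90]
  15 → break 6  [load 90/90]
  15 → break 7 (new)  [load 15/90]
7 commercial breaks opened.

7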